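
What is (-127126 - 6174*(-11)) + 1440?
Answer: -57772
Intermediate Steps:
(-127126 - 6174*(-11)) + 1440 = (-127126 + 67914) + 1440 = -59212 + 1440 = -57772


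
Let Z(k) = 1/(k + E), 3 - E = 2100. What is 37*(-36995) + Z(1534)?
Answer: -770642846/563 ≈ -1.3688e+6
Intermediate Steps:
E = -2097 (E = 3 - 1*2100 = 3 - 2100 = -2097)
Z(k) = 1/(-2097 + k) (Z(k) = 1/(k - 2097) = 1/(-2097 + k))
37*(-36995) + Z(1534) = 37*(-36995) + 1/(-2097 + 1534) = -1368815 + 1/(-563) = -1368815 - 1/563 = -770642846/563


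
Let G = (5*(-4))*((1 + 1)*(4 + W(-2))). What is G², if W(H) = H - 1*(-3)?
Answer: 40000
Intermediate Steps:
W(H) = 3 + H (W(H) = H + 3 = 3 + H)
G = -200 (G = (5*(-4))*((1 + 1)*(4 + (3 - 2))) = -40*(4 + 1) = -40*5 = -20*10 = -200)
G² = (-200)² = 40000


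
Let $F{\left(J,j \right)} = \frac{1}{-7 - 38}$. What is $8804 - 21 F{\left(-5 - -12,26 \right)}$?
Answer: $\frac{132067}{15} \approx 8804.5$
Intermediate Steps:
$F{\left(J,j \right)} = - \frac{1}{45}$ ($F{\left(J,j \right)} = \frac{1}{-45} = - \frac{1}{45}$)
$8804 - 21 F{\left(-5 - -12,26 \right)} = 8804 - 21 \left(- \frac{1}{45}\right) = 8804 - - \frac{7}{15} = 8804 + \frac{7}{15} = \frac{132067}{15}$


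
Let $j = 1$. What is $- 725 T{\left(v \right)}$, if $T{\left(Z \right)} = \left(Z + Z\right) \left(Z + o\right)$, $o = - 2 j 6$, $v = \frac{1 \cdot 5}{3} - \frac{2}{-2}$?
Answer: $\frac{324800}{9} \approx 36089.0$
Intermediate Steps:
$v = \frac{8}{3}$ ($v = 5 \cdot \frac{1}{3} - -1 = \frac{5}{3} + 1 = \frac{8}{3} \approx 2.6667$)
$o = -12$ ($o = \left(-2\right) 1 \cdot 6 = \left(-2\right) 6 = -12$)
$T{\left(Z \right)} = 2 Z \left(-12 + Z\right)$ ($T{\left(Z \right)} = \left(Z + Z\right) \left(Z - 12\right) = 2 Z \left(-12 + Z\right)$)
$- 725 T{\left(v \right)} = - 725 \cdot 2 \cdot \frac{8}{3} \left(-12 + \frac{8}{3}\right) = - 725 \cdot 2 \cdot \frac{8}{3} \left(- \frac{28}{3}\right) = \left(-725\right) \left(- \frac{448}{9}\right) = \frac{324800}{9}$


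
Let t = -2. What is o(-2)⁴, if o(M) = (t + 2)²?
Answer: 0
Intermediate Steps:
o(M) = 0 (o(M) = (-2 + 2)² = 0² = 0)
o(-2)⁴ = 0⁴ = 0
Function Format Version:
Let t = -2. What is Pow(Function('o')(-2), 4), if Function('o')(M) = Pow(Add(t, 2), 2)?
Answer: 0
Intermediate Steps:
Function('o')(M) = 0 (Function('o')(M) = Pow(Add(-2, 2), 2) = Pow(0, 2) = 0)
Pow(Function('o')(-2), 4) = Pow(0, 4) = 0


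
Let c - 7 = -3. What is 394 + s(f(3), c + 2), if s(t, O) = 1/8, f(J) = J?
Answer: 3153/8 ≈ 394.13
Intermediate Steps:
c = 4 (c = 7 - 3 = 4)
s(t, O) = ⅛
394 + s(f(3), c + 2) = 394 + ⅛ = 3153/8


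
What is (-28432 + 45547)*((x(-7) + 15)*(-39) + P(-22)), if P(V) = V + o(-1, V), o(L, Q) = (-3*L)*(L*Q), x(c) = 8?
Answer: -14599095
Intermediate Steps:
o(L, Q) = -3*Q*L**2
P(V) = -2*V (P(V) = V - 3*V*(-1)**2 = V - 3*V*1 = V - 3*V = -2*V)
(-28432 + 45547)*((x(-7) + 15)*(-39) + P(-22)) = (-28432 + 45547)*((8 + 15)*(-39) - 2*(-22)) = 17115*(23*(-39) + 44) = 17115*(-897 + 44) = 17115*(-853) = -14599095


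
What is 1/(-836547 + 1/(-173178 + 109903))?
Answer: -63275/52932511426 ≈ -1.1954e-6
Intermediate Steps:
1/(-836547 + 1/(-173178 + 109903)) = 1/(-836547 + 1/(-63275)) = 1/(-836547 - 1/63275) = 1/(-52932511426/63275) = -63275/52932511426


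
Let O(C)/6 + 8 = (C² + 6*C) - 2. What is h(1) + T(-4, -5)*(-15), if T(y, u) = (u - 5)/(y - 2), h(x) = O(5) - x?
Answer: 244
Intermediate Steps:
O(C) = -60 + 6*C² + 36*C (O(C) = -48 + 6*((C² + 6*C) - 2) = -48 + 6*(-2 + C² + 6*C) = -48 + (-12 + 6*C² + 36*C) = -60 + 6*C² + 36*C)
h(x) = 270 - x (h(x) = (-60 + 6*5² + 36*5) - x = (-60 + 6*25 + 180) - x = (-60 + 150 + 180) - x = 270 - x)
T(y, u) = (-5 + u)/(-2 + y)
h(1) + T(-4, -5)*(-15) = (270 - 1*1) + ((-5 - 5)/(-2 - 4))*(-15) = (270 - 1) + (-10/(-6))*(-15) = 269 - ⅙*(-10)*(-15) = 269 + (5/3)*(-15) = 269 - 25 = 244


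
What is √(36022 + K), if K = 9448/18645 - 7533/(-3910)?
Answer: √7658354038968454470/14580390 ≈ 189.80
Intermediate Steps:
K = 35478893/14580390 (K = 9448*(1/18645) - 7533*(-1/3910) = 9448/18645 + 7533/3910 = 35478893/14580390 ≈ 2.4333)
√(36022 + K) = √(36022 + 35478893/14580390) = √(525250287473/14580390) = √7658354038968454470/14580390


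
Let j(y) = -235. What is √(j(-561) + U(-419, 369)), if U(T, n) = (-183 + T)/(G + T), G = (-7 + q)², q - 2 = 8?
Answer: I*√9814170/205 ≈ 15.282*I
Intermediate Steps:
q = 10 (q = 2 + 8 = 10)
G = 9 (G = (-7 + 10)² = 3² = 9)
U(T, n) = (-183 + T)/(9 + T)
√(j(-561) + U(-419, 369)) = √(-235 + (-183 - 419)/(9 - 419)) = √(-235 - 602/(-410)) = √(-235 - 1/410*(-602)) = √(-235 + 301/205) = √(-47874/205) = I*√9814170/205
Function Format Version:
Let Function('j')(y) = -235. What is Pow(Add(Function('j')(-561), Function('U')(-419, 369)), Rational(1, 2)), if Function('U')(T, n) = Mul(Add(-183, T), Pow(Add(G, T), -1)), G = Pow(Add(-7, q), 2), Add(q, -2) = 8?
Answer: Mul(Rational(1, 205), I, Pow(9814170, Rational(1, 2))) ≈ Mul(15.282, I)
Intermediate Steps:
q = 10 (q = Add(2, 8) = 10)
G = 9 (G = Pow(Add(-7, 10), 2) = Pow(3, 2) = 9)
Function('U')(T, n) = Mul(Pow(Add(9, T), -1), Add(-183, T)) (Function('U')(T, n) = Mul(Add(-183, T), Pow(Add(9, T), -1)) = Mul(Pow(Add(9, T), -1), Add(-183, T)))
Pow(Add(Function('j')(-561), Function('U')(-419, 369)), Rational(1, 2)) = Pow(Add(-235, Mul(Pow(Add(9, -419), -1), Add(-183, -419))), Rational(1, 2)) = Pow(Add(-235, Mul(Pow(-410, -1), -602)), Rational(1, 2)) = Pow(Add(-235, Mul(Rational(-1, 410), -602)), Rational(1, 2)) = Pow(Add(-235, Rational(301, 205)), Rational(1, 2)) = Pow(Rational(-47874, 205), Rational(1, 2)) = Mul(Rational(1, 205), I, Pow(9814170, Rational(1, 2)))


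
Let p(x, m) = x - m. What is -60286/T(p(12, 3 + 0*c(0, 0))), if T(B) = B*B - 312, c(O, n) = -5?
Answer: 60286/231 ≈ 260.98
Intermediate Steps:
T(B) = -312 + B² (T(B) = B² - 312 = -312 + B²)
-60286/T(p(12, 3 + 0*c(0, 0))) = -60286/(-312 + (12 - (3 + 0*(-5)))²) = -60286/(-312 + (12 - (3 + 0))²) = -60286/(-312 + (12 - 1*3)²) = -60286/(-312 + (12 - 3)²) = -60286/(-312 + 9²) = -60286/(-312 + 81) = -60286/(-231) = -60286*(-1/231) = 60286/231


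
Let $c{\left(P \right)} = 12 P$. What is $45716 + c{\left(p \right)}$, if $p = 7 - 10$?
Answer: $45680$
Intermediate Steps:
$p = -3$ ($p = 7 - 10 = -3$)
$45716 + c{\left(p \right)} = 45716 + 12 \left(-3\right) = 45716 - 36 = 45680$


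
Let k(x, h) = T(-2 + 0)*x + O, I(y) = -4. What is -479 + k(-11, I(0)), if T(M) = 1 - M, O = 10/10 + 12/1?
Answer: -499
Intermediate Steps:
O = 13 (O = 10*(⅒) + 12*1 = 1 + 12 = 13)
k(x, h) = 13 + 3*x (k(x, h) = (1 - (-2 + 0))*x + 13 = (1 - 1*(-2))*x + 13 = (1 + 2)*x + 13 = 3*x + 13 = 13 + 3*x)
-479 + k(-11, I(0)) = -479 + (13 + 3*(-11)) = -479 + (13 - 33) = -479 - 20 = -499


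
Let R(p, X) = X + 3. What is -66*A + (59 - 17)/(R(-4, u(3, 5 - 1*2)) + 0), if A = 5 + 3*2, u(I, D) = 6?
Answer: -2164/3 ≈ -721.33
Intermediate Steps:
R(p, X) = 3 + X
A = 11 (A = 5 + 6 = 11)
-66*A + (59 - 17)/(R(-4, u(3, 5 - 1*2)) + 0) = -66*11 + (59 - 17)/((3 + 6) + 0) = -726 + 42/(9 + 0) = -726 + 42/9 = -726 + 42*(1/9) = -726 + 14/3 = -2164/3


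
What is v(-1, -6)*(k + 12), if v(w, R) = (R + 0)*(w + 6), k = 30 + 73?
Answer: -3450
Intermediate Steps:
k = 103
v(w, R) = R*(6 + w)
v(-1, -6)*(k + 12) = (-6*(6 - 1))*(103 + 12) = -6*5*115 = -30*115 = -3450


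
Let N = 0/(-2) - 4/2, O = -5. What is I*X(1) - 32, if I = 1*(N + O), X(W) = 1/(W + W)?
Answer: -71/2 ≈ -35.500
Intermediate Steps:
X(W) = 1/(2*W)
N = -2 (N = 0*(-1/2) - 4*1/2 = 0 - 2 = -2)
I = -7 (I = 1*(-2 - 5) = 1*(-7) = -7)
I*X(1) - 32 = -7/(2*1) - 32 = -7/2 - 32 = -71/2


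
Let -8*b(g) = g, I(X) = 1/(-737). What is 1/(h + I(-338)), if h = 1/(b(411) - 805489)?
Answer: -4749466051/6450219 ≈ -736.33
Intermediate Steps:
I(X) = -1/737
b(g) = -g/8
h = -8/6444323 (h = 1/(-⅛*411 - 805489) = 1/(-411/8 - 805489) = 1/(-6444323/8) = -8/6444323 ≈ -1.2414e-6)
1/(h + I(-338)) = 1/(-8/6444323 - 1/737) = 1/(-6450219/4749466051) = -4749466051/6450219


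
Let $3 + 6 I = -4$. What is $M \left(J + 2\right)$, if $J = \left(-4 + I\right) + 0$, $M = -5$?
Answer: $\frac{95}{6} \approx 15.833$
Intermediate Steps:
$I = - \frac{7}{6}$ ($I = - \frac{1}{2} + \frac{1}{6} \left(-4\right) = - \frac{1}{2} - \frac{2}{3} = - \frac{7}{6} \approx -1.1667$)
$J = - \frac{31}{6}$ ($J = \left(-4 - \frac{7}{6}\right) + 0 = - \frac{31}{6} + 0 = - \frac{31}{6} \approx -5.1667$)
$M \left(J + 2\right) = - 5 \left(- \frac{31}{6} + 2\right) = \left(-5\right) \left(- \frac{19}{6}\right) = \frac{95}{6}$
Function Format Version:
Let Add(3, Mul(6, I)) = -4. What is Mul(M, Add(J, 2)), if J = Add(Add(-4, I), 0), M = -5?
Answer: Rational(95, 6) ≈ 15.833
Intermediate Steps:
I = Rational(-7, 6) (I = Add(Rational(-1, 2), Mul(Rational(1, 6), -4)) = Add(Rational(-1, 2), Rational(-2, 3)) = Rational(-7, 6) ≈ -1.1667)
J = Rational(-31, 6) (J = Add(Add(-4, Rational(-7, 6)), 0) = Add(Rational(-31, 6), 0) = Rational(-31, 6) ≈ -5.1667)
Mul(M, Add(J, 2)) = Mul(-5, Add(Rational(-31, 6), 2)) = Mul(-5, Rational(-19, 6)) = Rational(95, 6)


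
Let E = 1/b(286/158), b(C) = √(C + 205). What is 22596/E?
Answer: 22596*√1290702/79 ≈ 3.2495e+5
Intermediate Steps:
b(C) = √(205 + C)
E = √1290702/16338 (E = 1/(√(205 + 286/158)) = 1/(√(205 + 286*(1/158))) = 1/(√(205 + 143/79)) = 1/(√(16338/79)) = 1/(√1290702/79) = √1290702/16338 ≈ 0.069537)
22596/E = 22596/((√1290702/16338)) = 22596*(√1290702/79) = 22596*√1290702/79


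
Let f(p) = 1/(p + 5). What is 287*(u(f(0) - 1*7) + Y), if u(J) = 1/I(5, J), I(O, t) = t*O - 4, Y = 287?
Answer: 3129735/38 ≈ 82362.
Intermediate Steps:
f(p) = 1/(5 + p)
I(O, t) = -4 + O*t (I(O, t) = O*t - 4 = -4 + O*t)
u(J) = 1/(-4 + 5*J)
287*(u(f(0) - 1*7) + Y) = 287*(1/(-4 + 5*(1/(5 + 0) - 1*7)) + 287) = 287*(1/(-4 + 5*(1/5 - 7)) + 287) = 287*(1/(-4 + 5*(⅕ - 7)) + 287) = 287*(1/(-4 + 5*(-34/5)) + 287) = 287*(1/(-4 - 34) + 287) = 287*(1/(-38) + 287) = 287*(-1/38 + 287) = 287*(10905/38) = 3129735/38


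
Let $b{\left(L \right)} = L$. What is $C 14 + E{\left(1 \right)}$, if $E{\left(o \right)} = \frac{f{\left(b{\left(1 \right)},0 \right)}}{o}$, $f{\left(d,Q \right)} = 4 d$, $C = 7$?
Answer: $102$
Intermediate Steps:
$E{\left(o \right)} = \frac{4}{o}$ ($E{\left(o \right)} = \frac{4 \cdot 1}{o} = \frac{4}{o}$)
$C 14 + E{\left(1 \right)} = 7 \cdot 14 + \frac{4}{1} = 98 + 4 \cdot 1 = 98 + 4 = 102$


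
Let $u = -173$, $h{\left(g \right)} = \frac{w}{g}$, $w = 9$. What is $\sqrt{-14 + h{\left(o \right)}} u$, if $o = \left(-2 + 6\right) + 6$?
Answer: $- \frac{173 i \sqrt{1310}}{10} \approx - 626.16 i$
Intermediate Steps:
$o = 10$ ($o = 4 + 6 = 10$)
$h{\left(g \right)} = \frac{9}{g}$
$\sqrt{-14 + h{\left(o \right)}} u = \sqrt{-14 + \frac{9}{10}} \left(-173\right) = \sqrt{- \frac{131}{10}} \left(-173\right) = \frac{i \sqrt{1310}}{10} \left(-173\right) = - \frac{173 i \sqrt{1310}}{10}$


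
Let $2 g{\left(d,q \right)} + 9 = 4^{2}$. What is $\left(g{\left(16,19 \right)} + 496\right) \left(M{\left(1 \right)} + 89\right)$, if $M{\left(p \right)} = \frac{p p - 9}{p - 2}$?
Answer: $\frac{96903}{2} \approx 48452.0$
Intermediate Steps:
$g{\left(d,q \right)} = \frac{7}{2}$ ($g{\left(d,q \right)} = - \frac{9}{2} + \frac{4^{2}}{2} = - \frac{9}{2} + \frac{1}{2} \cdot 16 = - \frac{9}{2} + 8 = \frac{7}{2}$)
$M{\left(p \right)} = \frac{-9 + p^{2}}{-2 + p}$ ($M{\left(p \right)} = \frac{p^{2} - 9}{-2 + p} = \frac{-9 + p^{2}}{-2 + p}$)
$\left(g{\left(16,19 \right)} + 496\right) \left(M{\left(1 \right)} + 89\right) = \left(\frac{7}{2} + 496\right) \left(\frac{-9 + 1^{2}}{-2 + 1} + 89\right) = \frac{999 \left(\frac{-9 + 1}{-1} + 89\right)}{2} = \frac{999 \left(\left(-1\right) \left(-8\right) + 89\right)}{2} = \frac{999 \left(8 + 89\right)}{2} = \frac{999}{2} \cdot 97 = \frac{96903}{2}$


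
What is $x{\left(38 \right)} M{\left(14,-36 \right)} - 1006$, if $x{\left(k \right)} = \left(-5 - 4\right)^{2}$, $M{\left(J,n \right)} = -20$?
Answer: $-2626$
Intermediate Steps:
$x{\left(k \right)} = 81$ ($x{\left(k \right)} = \left(-9\right)^{2} = 81$)
$x{\left(38 \right)} M{\left(14,-36 \right)} - 1006 = 81 \left(-20\right) - 1006 = -1620 - 1006 = -2626$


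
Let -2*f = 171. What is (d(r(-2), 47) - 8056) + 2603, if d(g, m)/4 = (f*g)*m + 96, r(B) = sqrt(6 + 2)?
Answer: -5069 - 32148*sqrt(2) ≈ -50533.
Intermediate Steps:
f = -171/2 (f = -1/2*171 = -171/2 ≈ -85.500)
r(B) = 2*sqrt(2) (r(B) = sqrt(8) = 2*sqrt(2))
d(g, m) = 384 - 342*g*m (d(g, m) = 4*((-171*g/2)*m + 96) = 4*(-171*g*m/2 + 96) = 4*(96 - 171*g*m/2) = 384 - 342*g*m)
(d(r(-2), 47) - 8056) + 2603 = ((384 - 342*2*sqrt(2)*47) - 8056) + 2603 = ((384 - 32148*sqrt(2)) - 8056) + 2603 = (-7672 - 32148*sqrt(2)) + 2603 = -5069 - 32148*sqrt(2)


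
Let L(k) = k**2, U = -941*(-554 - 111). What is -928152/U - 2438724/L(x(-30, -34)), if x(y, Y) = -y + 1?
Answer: -1526960077932/601360165 ≈ -2539.2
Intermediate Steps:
x(y, Y) = 1 - y
U = 625765 (U = -941*(-665) = 625765)
-928152/U - 2438724/L(x(-30, -34)) = -928152/625765 - 2438724/(1 - 1*(-30))**2 = -928152*1/625765 - 2438724/(1 + 30)**2 = -928152/625765 - 2438724/(31**2) = -928152/625765 - 2438724/961 = -1526960077932/601360165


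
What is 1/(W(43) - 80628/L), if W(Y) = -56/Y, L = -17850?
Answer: 127925/411234 ≈ 0.31108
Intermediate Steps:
1/(W(43) - 80628/L) = 1/(-56/43 - 80628/(-17850)) = 1/(-56*1/43 - 80628*(-1/17850)) = 1/(-56/43 + 13438/2975) = 1/(411234/127925) = 127925/411234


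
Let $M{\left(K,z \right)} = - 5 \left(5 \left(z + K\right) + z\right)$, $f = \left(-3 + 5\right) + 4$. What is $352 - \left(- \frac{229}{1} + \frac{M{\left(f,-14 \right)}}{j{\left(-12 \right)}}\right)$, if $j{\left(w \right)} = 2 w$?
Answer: $\frac{2369}{4} \approx 592.25$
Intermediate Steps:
$f = 6$ ($f = 2 + 4 = 6$)
$M{\left(K,z \right)} = - 30 z - 25 K$ ($M{\left(K,z \right)} = - 5 \left(5 \left(K + z\right) + z\right) = - 5 \left(\left(5 K + 5 z\right) + z\right) = - 5 \left(5 K + 6 z\right) = - 30 z - 25 K$)
$352 - \left(- \frac{229}{1} + \frac{M{\left(f,-14 \right)}}{j{\left(-12 \right)}}\right) = 352 - \left(- \frac{229}{1} + \frac{\left(-30\right) \left(-14\right) - 150}{2 \left(-12\right)}\right) = 352 - \left(\left(-229\right) 1 + \frac{420 - 150}{-24}\right) = 352 - \left(-229 + 270 \left(- \frac{1}{24}\right)\right) = 352 - \left(-229 - \frac{45}{4}\right) = 352 - - \frac{961}{4} = 352 + \frac{961}{4} = \frac{2369}{4}$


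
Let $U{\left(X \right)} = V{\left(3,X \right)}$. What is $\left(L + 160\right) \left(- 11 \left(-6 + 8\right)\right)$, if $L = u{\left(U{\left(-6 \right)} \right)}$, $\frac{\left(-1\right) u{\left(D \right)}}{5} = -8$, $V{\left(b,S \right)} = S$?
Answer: $-4400$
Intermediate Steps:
$U{\left(X \right)} = X$
$u{\left(D \right)} = 40$ ($u{\left(D \right)} = \left(-5\right) \left(-8\right) = 40$)
$L = 40$
$\left(L + 160\right) \left(- 11 \left(-6 + 8\right)\right) = \left(40 + 160\right) \left(- 11 \left(-6 + 8\right)\right) = 200 \left(\left(-11\right) 2\right) = 200 \left(-22\right) = -4400$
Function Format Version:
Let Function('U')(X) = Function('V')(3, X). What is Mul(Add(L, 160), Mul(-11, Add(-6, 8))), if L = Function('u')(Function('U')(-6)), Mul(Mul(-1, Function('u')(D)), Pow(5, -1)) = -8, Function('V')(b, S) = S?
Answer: -4400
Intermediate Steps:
Function('U')(X) = X
Function('u')(D) = 40 (Function('u')(D) = Mul(-5, -8) = 40)
L = 40
Mul(Add(L, 160), Mul(-11, Add(-6, 8))) = Mul(Add(40, 160), Mul(-11, Add(-6, 8))) = Mul(200, Mul(-11, 2)) = Mul(200, -22) = -4400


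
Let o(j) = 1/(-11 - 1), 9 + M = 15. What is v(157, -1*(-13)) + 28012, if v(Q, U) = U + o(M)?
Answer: 336299/12 ≈ 28025.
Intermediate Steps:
M = 6 (M = -9 + 15 = 6)
o(j) = -1/12 (o(j) = 1/(-12) = -1/12)
v(Q, U) = -1/12 + U (v(Q, U) = U - 1/12 = -1/12 + U)
v(157, -1*(-13)) + 28012 = (-1/12 - 1*(-13)) + 28012 = (-1/12 + 13) + 28012 = 155/12 + 28012 = 336299/12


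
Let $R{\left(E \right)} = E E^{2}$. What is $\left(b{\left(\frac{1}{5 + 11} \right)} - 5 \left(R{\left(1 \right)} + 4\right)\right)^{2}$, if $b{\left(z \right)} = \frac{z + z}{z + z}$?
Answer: $576$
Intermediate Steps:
$R{\left(E \right)} = E^{3}$
$b{\left(z \right)} = 1$ ($b{\left(z \right)} = \frac{2 z}{2 z} = 2 z \frac{1}{2 z} = 1$)
$\left(b{\left(\frac{1}{5 + 11} \right)} - 5 \left(R{\left(1 \right)} + 4\right)\right)^{2} = \left(1 - 5 \left(1^{3} + 4\right)\right)^{2} = \left(1 - 5 \left(1 + 4\right)\right)^{2} = \left(1 - 25\right)^{2} = \left(-24\right)^{2} = 576$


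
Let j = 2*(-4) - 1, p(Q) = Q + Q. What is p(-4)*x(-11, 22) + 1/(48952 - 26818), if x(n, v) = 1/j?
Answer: 59027/66402 ≈ 0.88893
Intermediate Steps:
p(Q) = 2*Q
j = -9 (j = -8 - 1 = -9)
x(n, v) = -⅑ (x(n, v) = 1/(-9) = -⅑)
p(-4)*x(-11, 22) + 1/(48952 - 26818) = (2*(-4))*(-⅑) + 1/(48952 - 26818) = -8*(-⅑) + 1/22134 = 8/9 + 1/22134 = 59027/66402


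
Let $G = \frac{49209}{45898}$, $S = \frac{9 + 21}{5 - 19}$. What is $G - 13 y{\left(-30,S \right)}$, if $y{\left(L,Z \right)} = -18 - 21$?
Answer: $\frac{23319495}{45898} \approx 508.07$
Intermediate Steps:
$S = - \frac{15}{7}$ ($S = \frac{30}{-14} = 30 \left(- \frac{1}{14}\right) = - \frac{15}{7} \approx -2.1429$)
$G = \frac{49209}{45898}$ ($G = 49209 \cdot \frac{1}{45898} = \frac{49209}{45898} \approx 1.0721$)
$y{\left(L,Z \right)} = -39$
$G - 13 y{\left(-30,S \right)} = \frac{49209}{45898} - -507 = \frac{49209}{45898} + 507 = \frac{23319495}{45898}$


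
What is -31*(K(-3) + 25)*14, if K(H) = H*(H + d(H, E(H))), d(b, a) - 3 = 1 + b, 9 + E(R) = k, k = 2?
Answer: -13454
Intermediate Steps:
E(R) = -7 (E(R) = -9 + 2 = -7)
d(b, a) = 4 + b (d(b, a) = 3 + (1 + b) = 4 + b)
K(H) = H*(4 + 2*H) (K(H) = H*(H + (4 + H)) = H*(4 + 2*H))
-31*(K(-3) + 25)*14 = -31*(2*(-3)*(2 - 3) + 25)*14 = -31*(2*(-3)*(-1) + 25)*14 = -31*(6 + 25)*14 = -961*14 = -31*434 = -13454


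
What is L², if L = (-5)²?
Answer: 625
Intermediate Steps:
L = 25
L² = 25² = 625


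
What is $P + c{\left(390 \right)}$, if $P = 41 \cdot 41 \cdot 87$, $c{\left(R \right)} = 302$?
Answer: $146549$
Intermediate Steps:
$P = 146247$ ($P = 1681 \cdot 87 = 146247$)
$P + c{\left(390 \right)} = 146247 + 302 = 146549$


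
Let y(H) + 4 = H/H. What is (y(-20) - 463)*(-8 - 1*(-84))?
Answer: -35416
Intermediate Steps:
y(H) = -3 (y(H) = -4 + H/H = -4 + 1 = -3)
(y(-20) - 463)*(-8 - 1*(-84)) = (-3 - 463)*(-8 - 1*(-84)) = -466*(-8 + 84) = -466*76 = -35416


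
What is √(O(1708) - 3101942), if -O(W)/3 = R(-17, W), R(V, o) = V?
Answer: I*√3101891 ≈ 1761.2*I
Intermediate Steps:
O(W) = 51 (O(W) = -3*(-17) = 51)
√(O(1708) - 3101942) = √(51 - 3101942) = √(-3101891) = I*√3101891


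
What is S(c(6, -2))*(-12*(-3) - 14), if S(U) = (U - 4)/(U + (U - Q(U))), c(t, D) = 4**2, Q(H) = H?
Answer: 33/2 ≈ 16.500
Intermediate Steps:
c(t, D) = 16
S(U) = (-4 + U)/U (S(U) = (U - 4)/(U + (U - U)) = (-4 + U)/(U + 0) = (-4 + U)/U)
S(c(6, -2))*(-12*(-3) - 14) = ((-4 + 16)/16)*(-12*(-3) - 14) = ((1/16)*12)*(36 - 14) = (3/4)*22 = 33/2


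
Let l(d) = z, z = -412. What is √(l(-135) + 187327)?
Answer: √186915 ≈ 432.34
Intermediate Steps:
l(d) = -412
√(l(-135) + 187327) = √(-412 + 187327) = √186915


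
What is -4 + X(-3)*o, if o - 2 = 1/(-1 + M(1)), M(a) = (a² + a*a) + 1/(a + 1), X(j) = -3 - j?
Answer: -4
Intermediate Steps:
M(a) = 1/(1 + a) + 2*a² (M(a) = (a² + a²) + 1/(1 + a) = 2*a² + 1/(1 + a) = 1/(1 + a) + 2*a²)
o = 8/3 (o = 2 + 1/(-1 + (1 + 2*1² + 2*1³)/(1 + 1)) = 2 + 1/(-1 + (1 + 2*1 + 2*1)/2) = 2 + 1/(-1 + (1 + 2 + 2)/2) = 2 + 1/(-1 + (½)*5) = 2 + 1/(-1 + 5/2) = 2 + 1/(3/2) = 2 + ⅔ = 8/3 ≈ 2.6667)
-4 + X(-3)*o = -4 + (-3 - 1*(-3))*(8/3) = -4 + (-3 + 3)*(8/3) = -4 + 0*(8/3) = -4 + 0 = -4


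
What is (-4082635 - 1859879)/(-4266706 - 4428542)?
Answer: 990419/1449208 ≈ 0.68342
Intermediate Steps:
(-4082635 - 1859879)/(-4266706 - 4428542) = -5942514/(-8695248) = -5942514*(-1/8695248) = 990419/1449208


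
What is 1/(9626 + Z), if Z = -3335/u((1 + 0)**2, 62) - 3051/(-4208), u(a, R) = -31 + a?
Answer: 12624/122931145 ≈ 0.00010269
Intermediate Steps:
Z = 1412521/12624 (Z = -3335/(-31 + (1 + 0)**2) - 3051/(-4208) = -3335/(-31 + 1**2) - 3051*(-1/4208) = -3335/(-31 + 1) + 3051/4208 = -3335/(-30) + 3051/4208 = -3335*(-1/30) + 3051/4208 = 667/6 + 3051/4208 = 1412521/12624 ≈ 111.89)
1/(9626 + Z) = 1/(9626 + 1412521/12624) = 1/(122931145/12624) = 12624/122931145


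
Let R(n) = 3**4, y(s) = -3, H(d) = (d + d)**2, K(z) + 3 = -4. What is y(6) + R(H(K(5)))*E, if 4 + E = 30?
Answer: 2103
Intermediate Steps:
K(z) = -7 (K(z) = -3 - 4 = -7)
H(d) = 4*d**2 (H(d) = (2*d)**2 = 4*d**2)
R(n) = 81
E = 26 (E = -4 + 30 = 26)
y(6) + R(H(K(5)))*E = -3 + 81*26 = -3 + 2106 = 2103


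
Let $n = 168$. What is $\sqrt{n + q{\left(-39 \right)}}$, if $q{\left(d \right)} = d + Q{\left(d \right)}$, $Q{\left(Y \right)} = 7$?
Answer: $2 \sqrt{34} \approx 11.662$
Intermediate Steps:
$q{\left(d \right)} = 7 + d$ ($q{\left(d \right)} = d + 7 = 7 + d$)
$\sqrt{n + q{\left(-39 \right)}} = \sqrt{168 + \left(7 - 39\right)} = \sqrt{168 - 32} = \sqrt{136} = 2 \sqrt{34}$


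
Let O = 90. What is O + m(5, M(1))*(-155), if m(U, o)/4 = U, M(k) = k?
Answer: -3010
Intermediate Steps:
m(U, o) = 4*U
O + m(5, M(1))*(-155) = 90 + (4*5)*(-155) = 90 + 20*(-155) = 90 - 3100 = -3010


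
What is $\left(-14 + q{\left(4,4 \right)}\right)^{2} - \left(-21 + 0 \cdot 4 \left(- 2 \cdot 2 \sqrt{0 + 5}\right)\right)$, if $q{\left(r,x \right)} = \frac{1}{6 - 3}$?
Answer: $\frac{1870}{9} \approx 207.78$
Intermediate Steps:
$q{\left(r,x \right)} = \frac{1}{3}$
$\left(-14 + q{\left(4,4 \right)}\right)^{2} - \left(-21 + 0 \cdot 4 \left(- 2 \cdot 2 \sqrt{0 + 5}\right)\right) = \left(-14 + \frac{1}{3}\right)^{2} - \left(-21 + 0 \cdot 4 \left(- 2 \cdot 2 \sqrt{0 + 5}\right)\right) = \left(- \frac{41}{3}\right)^{2} - \left(-21 + 0 \left(- 2 \cdot 2 \sqrt{5}\right)\right) = \frac{1681}{9} - \left(-21 + 0 \left(- 4 \sqrt{5}\right)\right) = \frac{1681}{9} - \left(-21 + 0\right) = \frac{1681}{9} - -21 = \frac{1681}{9} + 21 = \frac{1870}{9}$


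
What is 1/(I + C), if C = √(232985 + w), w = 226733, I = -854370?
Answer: -427185/364973818591 - 7*√9382/729947637182 ≈ -1.1714e-6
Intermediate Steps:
C = 7*√9382 (C = √(232985 + 226733) = √459718 = 7*√9382 ≈ 678.03)
1/(I + C) = 1/(-854370 + 7*√9382)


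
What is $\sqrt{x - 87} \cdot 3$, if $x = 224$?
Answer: $3 \sqrt{137} \approx 35.114$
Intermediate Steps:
$\sqrt{x - 87} \cdot 3 = \sqrt{224 - 87} \cdot 3 = \sqrt{137} \cdot 3 = 3 \sqrt{137}$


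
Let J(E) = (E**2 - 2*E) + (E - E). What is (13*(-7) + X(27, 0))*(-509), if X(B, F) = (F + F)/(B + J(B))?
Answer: 46319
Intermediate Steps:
J(E) = E**2 - 2*E (J(E) = (E**2 - 2*E) + 0 = E**2 - 2*E)
X(B, F) = 2*F/(B + B*(-2 + B)) (X(B, F) = (F + F)/(B + B*(-2 + B)) = (2*F)/(B + B*(-2 + B)) = 2*F/(B + B*(-2 + B)))
(13*(-7) + X(27, 0))*(-509) = (13*(-7) + 2*0/(27*(-1 + 27)))*(-509) = (-91 + 2*0*(1/27)/26)*(-509) = (-91 + 2*0*(1/27)*(1/26))*(-509) = (-91 + 0)*(-509) = -91*(-509) = 46319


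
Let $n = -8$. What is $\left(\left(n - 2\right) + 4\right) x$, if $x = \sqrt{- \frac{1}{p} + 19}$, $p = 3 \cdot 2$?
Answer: $- \sqrt{678} \approx -26.038$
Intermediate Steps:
$p = 6$
$x = \frac{\sqrt{678}}{6}$ ($x = \sqrt{- \frac{1}{6} + 19} = \sqrt{\frac{113}{6}} = \frac{\sqrt{678}}{6} \approx 4.3397$)
$\left(\left(n - 2\right) + 4\right) x = \left(\left(-8 - 2\right) + 4\right) \frac{\sqrt{678}}{6} = \left(-10 + 4\right) \frac{\sqrt{678}}{6} = - 6 \frac{\sqrt{678}}{6} = - \sqrt{678}$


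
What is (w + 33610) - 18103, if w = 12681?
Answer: 28188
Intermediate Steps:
(w + 33610) - 18103 = (12681 + 33610) - 18103 = 46291 - 18103 = 28188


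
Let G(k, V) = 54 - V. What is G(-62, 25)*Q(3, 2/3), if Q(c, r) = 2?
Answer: 58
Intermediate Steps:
G(-62, 25)*Q(3, 2/3) = (54 - 1*25)*2 = (54 - 25)*2 = 29*2 = 58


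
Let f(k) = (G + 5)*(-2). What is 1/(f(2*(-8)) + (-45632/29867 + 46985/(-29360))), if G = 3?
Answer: -175379024/3354675687 ≈ -0.052279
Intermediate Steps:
f(k) = -16 (f(k) = (3 + 5)*(-2) = 8*(-2) = -16)
1/(f(2*(-8)) + (-45632/29867 + 46985/(-29360))) = 1/(-16 + (-45632/29867 + 46985/(-29360))) = 1/(-16 + (-45632*1/29867 + 46985*(-1/29360))) = 1/(-16 + (-45632/29867 - 9397/5872)) = 1/(-16 - 548611303/175379024) = 1/(-3354675687/175379024) = -175379024/3354675687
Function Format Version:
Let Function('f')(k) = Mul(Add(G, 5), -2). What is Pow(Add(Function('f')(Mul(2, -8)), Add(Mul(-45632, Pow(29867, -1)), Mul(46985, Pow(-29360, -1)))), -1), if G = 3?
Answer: Rational(-175379024, 3354675687) ≈ -0.052279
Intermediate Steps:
Function('f')(k) = -16 (Function('f')(k) = Mul(Add(3, 5), -2) = Mul(8, -2) = -16)
Pow(Add(Function('f')(Mul(2, -8)), Add(Mul(-45632, Pow(29867, -1)), Mul(46985, Pow(-29360, -1)))), -1) = Pow(Add(-16, Add(Mul(-45632, Pow(29867, -1)), Mul(46985, Pow(-29360, -1)))), -1) = Pow(Add(-16, Add(Mul(-45632, Rational(1, 29867)), Mul(46985, Rational(-1, 29360)))), -1) = Pow(Add(-16, Add(Rational(-45632, 29867), Rational(-9397, 5872))), -1) = Pow(Add(-16, Rational(-548611303, 175379024)), -1) = Pow(Rational(-3354675687, 175379024), -1) = Rational(-175379024, 3354675687)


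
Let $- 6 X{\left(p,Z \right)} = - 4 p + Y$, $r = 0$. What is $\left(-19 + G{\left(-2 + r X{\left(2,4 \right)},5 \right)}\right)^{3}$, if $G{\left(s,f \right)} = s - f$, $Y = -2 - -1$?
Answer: $-17576$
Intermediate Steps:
$Y = -1$ ($Y = -2 + 1 = -1$)
$X{\left(p,Z \right)} = \frac{1}{6} + \frac{2 p}{3}$ ($X{\left(p,Z \right)} = - \frac{- 4 p - 1}{6} = - \frac{-1 - 4 p}{6} = \frac{1}{6} + \frac{2 p}{3}$)
$\left(-19 + G{\left(-2 + r X{\left(2,4 \right)},5 \right)}\right)^{3} = \left(-19 - 7\right)^{3} = \left(-26\right)^{3} = -17576$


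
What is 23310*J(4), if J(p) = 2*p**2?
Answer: 745920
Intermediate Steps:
23310*J(4) = 23310*(2*4**2) = 23310*(2*16) = 23310*32 = 745920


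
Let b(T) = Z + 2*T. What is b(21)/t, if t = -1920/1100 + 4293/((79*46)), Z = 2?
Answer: -8794280/112749 ≈ -77.999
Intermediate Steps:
b(T) = 2 + 2*T
t = -112749/199870 (t = -1920*1/1100 + 4293/3634 = -96/55 + 4293*(1/3634) = -96/55 + 4293/3634 = -112749/199870 ≈ -0.56411)
b(21)/t = (2 + 2*21)/(-112749/199870) = (2 + 42)*(-199870/112749) = 44*(-199870/112749) = -8794280/112749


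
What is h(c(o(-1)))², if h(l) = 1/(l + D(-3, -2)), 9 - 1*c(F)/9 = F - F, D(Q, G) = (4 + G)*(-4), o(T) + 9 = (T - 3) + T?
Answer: 1/5329 ≈ 0.00018765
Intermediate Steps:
o(T) = -12 + 2*T (o(T) = -9 + ((T - 3) + T) = -9 + ((-3 + T) + T) = -9 + (-3 + 2*T) = -12 + 2*T)
D(Q, G) = -16 - 4*G
c(F) = 81 (c(F) = 81 - 9*(F - F) = 81 - 9*0 = 81 + 0 = 81)
h(l) = 1/(-8 + l) (h(l) = 1/(l + (-16 - 4*(-2))) = 1/(l + (-16 + 8)) = 1/(l - 8) = 1/(-8 + l))
h(c(o(-1)))² = (1/(-8 + 81))² = (1/73)² = 1/5329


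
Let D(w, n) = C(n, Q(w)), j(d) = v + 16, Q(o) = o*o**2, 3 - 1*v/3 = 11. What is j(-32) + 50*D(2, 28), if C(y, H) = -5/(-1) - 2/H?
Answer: 459/2 ≈ 229.50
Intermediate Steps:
v = -24 (v = 9 - 3*11 = 9 - 33 = -24)
Q(o) = o**3
C(y, H) = 5 - 2/H (C(y, H) = -5*(-1) - 2/H = 5 - 2/H)
j(d) = -8 (j(d) = -24 + 16 = -8)
D(w, n) = 5 - 2/w**3
j(-32) + 50*D(2, 28) = -8 + 50*(5 - 2/2**3) = -8 + 50*(5 - 2*1/8) = -8 + 50*(5 - 1/4) = -8 + 50*(19/4) = -8 + 475/2 = 459/2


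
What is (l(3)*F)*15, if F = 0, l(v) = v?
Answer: 0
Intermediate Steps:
(l(3)*F)*15 = (3*0)*15 = 0*15 = 0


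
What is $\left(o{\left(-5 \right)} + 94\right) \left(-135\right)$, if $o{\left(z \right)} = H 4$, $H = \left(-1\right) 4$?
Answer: $-10530$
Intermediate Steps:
$H = -4$
$o{\left(z \right)} = -16$ ($o{\left(z \right)} = \left(-4\right) 4 = -16$)
$\left(o{\left(-5 \right)} + 94\right) \left(-135\right) = \left(-16 + 94\right) \left(-135\right) = 78 \left(-135\right) = -10530$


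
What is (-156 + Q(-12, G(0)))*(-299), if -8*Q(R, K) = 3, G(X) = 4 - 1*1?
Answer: 374049/8 ≈ 46756.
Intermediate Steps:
G(X) = 3 (G(X) = 4 - 1 = 3)
Q(R, K) = -3/8 (Q(R, K) = -1/8*3 = -3/8)
(-156 + Q(-12, G(0)))*(-299) = (-156 - 3/8)*(-299) = -1251/8*(-299) = 374049/8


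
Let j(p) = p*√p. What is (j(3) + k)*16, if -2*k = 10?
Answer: -80 + 48*√3 ≈ 3.1384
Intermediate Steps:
k = -5 (k = -½*10 = -5)
j(p) = p^(3/2)
(j(3) + k)*16 = (3^(3/2) - 5)*16 = (3*√3 - 5)*16 = (-5 + 3*√3)*16 = -80 + 48*√3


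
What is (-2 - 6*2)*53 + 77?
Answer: -665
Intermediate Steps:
(-2 - 6*2)*53 + 77 = (-2 - 12)*53 + 77 = -14*53 + 77 = -742 + 77 = -665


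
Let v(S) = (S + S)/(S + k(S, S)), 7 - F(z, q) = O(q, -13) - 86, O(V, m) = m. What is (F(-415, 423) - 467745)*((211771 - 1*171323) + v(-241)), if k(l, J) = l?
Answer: -18915529911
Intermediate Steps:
F(z, q) = 106 (F(z, q) = 7 - (-13 - 86) = 7 - 1*(-99) = 7 + 99 = 106)
v(S) = 1 (v(S) = (S + S)/(S + S) = (2*S)/((2*S)) = (2*S)*(1/(2*S)) = 1)
(F(-415, 423) - 467745)*((211771 - 1*171323) + v(-241)) = (106 - 467745)*((211771 - 1*171323) + 1) = -467639*((211771 - 171323) + 1) = -467639*(40448 + 1) = -467639*40449 = -18915529911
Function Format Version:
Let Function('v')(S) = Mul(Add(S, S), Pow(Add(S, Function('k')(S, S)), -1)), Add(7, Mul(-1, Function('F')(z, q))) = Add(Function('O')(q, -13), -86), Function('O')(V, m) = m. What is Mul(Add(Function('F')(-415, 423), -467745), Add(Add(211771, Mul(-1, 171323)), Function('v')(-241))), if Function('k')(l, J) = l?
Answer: -18915529911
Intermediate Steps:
Function('F')(z, q) = 106 (Function('F')(z, q) = Add(7, Mul(-1, Add(-13, -86))) = Add(7, Mul(-1, -99)) = Add(7, 99) = 106)
Function('v')(S) = 1 (Function('v')(S) = Mul(Add(S, S), Pow(Add(S, S), -1)) = Mul(Mul(2, S), Pow(Mul(2, S), -1)) = Mul(Mul(2, S), Mul(Rational(1, 2), Pow(S, -1))) = 1)
Mul(Add(Function('F')(-415, 423), -467745), Add(Add(211771, Mul(-1, 171323)), Function('v')(-241))) = Mul(Add(106, -467745), Add(Add(211771, Mul(-1, 171323)), 1)) = Mul(-467639, Add(Add(211771, -171323), 1)) = Mul(-467639, Add(40448, 1)) = Mul(-467639, 40449) = -18915529911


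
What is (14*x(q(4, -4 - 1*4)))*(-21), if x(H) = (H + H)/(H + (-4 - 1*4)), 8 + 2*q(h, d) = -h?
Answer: -252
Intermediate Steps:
q(h, d) = -4 - h/2 (q(h, d) = -4 + (-h)/2 = -4 - h/2)
x(H) = 2*H/(-8 + H) (x(H) = (2*H)/(H + (-4 - 4)) = (2*H)/(H - 8) = (2*H)/(-8 + H) = 2*H/(-8 + H))
(14*x(q(4, -4 - 1*4)))*(-21) = (14*(2*(-4 - 1/2*4)/(-8 + (-4 - 1/2*4))))*(-21) = (14*(2*(-4 - 2)/(-8 + (-4 - 2))))*(-21) = (14*(2*(-6)/(-8 - 6)))*(-21) = (14*(2*(-6)/(-14)))*(-21) = (14*(2*(-6)*(-1/14)))*(-21) = (14*(6/7))*(-21) = 12*(-21) = -252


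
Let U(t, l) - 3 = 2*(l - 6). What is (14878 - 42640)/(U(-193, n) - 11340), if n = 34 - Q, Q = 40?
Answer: 1322/541 ≈ 2.4436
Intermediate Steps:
n = -6 (n = 34 - 1*40 = 34 - 40 = -6)
U(t, l) = -9 + 2*l (U(t, l) = 3 + 2*(l - 6) = 3 + 2*(-6 + l) = 3 + (-12 + 2*l) = -9 + 2*l)
(14878 - 42640)/(U(-193, n) - 11340) = (14878 - 42640)/((-9 + 2*(-6)) - 11340) = -27762/((-9 - 12) - 11340) = -27762/(-21 - 11340) = -27762/(-11361) = -27762*(-1/11361) = 1322/541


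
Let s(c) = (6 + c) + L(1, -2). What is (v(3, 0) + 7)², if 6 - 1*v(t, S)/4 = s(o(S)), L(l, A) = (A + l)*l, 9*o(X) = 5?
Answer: 6241/81 ≈ 77.049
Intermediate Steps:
o(X) = 5/9 (o(X) = (⅑)*5 = 5/9)
L(l, A) = l*(A + l)
s(c) = 5 + c (s(c) = (6 + c) + 1*(-2 + 1) = (6 + c) + 1*(-1) = (6 + c) - 1 = 5 + c)
v(t, S) = 16/9 (v(t, S) = 24 - 4*(5 + 5/9) = 24 - 4*50/9 = 24 - 200/9 = 16/9)
(v(3, 0) + 7)² = (16/9 + 7)² = (79/9)² = 6241/81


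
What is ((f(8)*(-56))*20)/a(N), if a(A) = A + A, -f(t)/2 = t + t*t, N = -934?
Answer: -40320/467 ≈ -86.338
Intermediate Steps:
f(t) = -2*t - 2*t**2 (f(t) = -2*(t + t*t) = -2*(t + t**2) = -2*t - 2*t**2)
a(A) = 2*A
((f(8)*(-56))*20)/a(N) = ((-2*8*(1 + 8)*(-56))*20)/((2*(-934))) = ((-2*8*9*(-56))*20)/(-1868) = (-144*(-56)*20)*(-1/1868) = (8064*20)*(-1/1868) = 161280*(-1/1868) = -40320/467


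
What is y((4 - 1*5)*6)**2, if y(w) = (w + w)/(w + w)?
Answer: 1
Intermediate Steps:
y(w) = 1 (y(w) = (2*w)/((2*w)) = (2*w)*(1/(2*w)) = 1)
y((4 - 1*5)*6)**2 = 1**2 = 1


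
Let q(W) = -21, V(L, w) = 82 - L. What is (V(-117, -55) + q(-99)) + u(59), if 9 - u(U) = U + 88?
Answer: 40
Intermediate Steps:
u(U) = -79 - U (u(U) = 9 - (U + 88) = 9 - (88 + U) = 9 + (-88 - U) = -79 - U)
(V(-117, -55) + q(-99)) + u(59) = ((82 - 1*(-117)) - 21) + (-79 - 1*59) = ((82 + 117) - 21) + (-79 - 59) = (199 - 21) - 138 = 178 - 138 = 40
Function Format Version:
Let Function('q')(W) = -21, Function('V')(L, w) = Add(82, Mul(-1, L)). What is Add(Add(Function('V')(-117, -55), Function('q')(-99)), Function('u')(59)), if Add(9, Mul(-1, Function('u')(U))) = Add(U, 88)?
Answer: 40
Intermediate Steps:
Function('u')(U) = Add(-79, Mul(-1, U)) (Function('u')(U) = Add(9, Mul(-1, Add(U, 88))) = Add(9, Mul(-1, Add(88, U))) = Add(9, Add(-88, Mul(-1, U))) = Add(-79, Mul(-1, U)))
Add(Add(Function('V')(-117, -55), Function('q')(-99)), Function('u')(59)) = Add(Add(Add(82, Mul(-1, -117)), -21), Add(-79, Mul(-1, 59))) = Add(Add(Add(82, 117), -21), Add(-79, -59)) = Add(Add(199, -21), -138) = Add(178, -138) = 40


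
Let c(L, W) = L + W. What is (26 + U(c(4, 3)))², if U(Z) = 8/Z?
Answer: 36100/49 ≈ 736.73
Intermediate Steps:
(26 + U(c(4, 3)))² = (26 + 8/(4 + 3))² = (26 + 8/7)² = (190/7)² = 36100/49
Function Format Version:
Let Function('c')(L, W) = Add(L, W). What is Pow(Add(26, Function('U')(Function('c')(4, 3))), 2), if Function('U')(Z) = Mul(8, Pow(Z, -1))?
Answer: Rational(36100, 49) ≈ 736.73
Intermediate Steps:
Pow(Add(26, Function('U')(Function('c')(4, 3))), 2) = Pow(Add(26, Mul(8, Pow(Add(4, 3), -1))), 2) = Pow(Add(26, Mul(8, Pow(7, -1))), 2) = Pow(Add(26, Mul(8, Rational(1, 7))), 2) = Pow(Add(26, Rational(8, 7)), 2) = Pow(Rational(190, 7), 2) = Rational(36100, 49)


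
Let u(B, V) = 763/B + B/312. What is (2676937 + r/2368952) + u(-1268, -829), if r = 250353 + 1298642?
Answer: 78400282919866967/29287353576 ≈ 2.6769e+6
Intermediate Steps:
u(B, V) = 763/B + B/312 (u(B, V) = 763/B + B*(1/312) = 763/B + B/312)
r = 1548995
(2676937 + r/2368952) + u(-1268, -829) = (2676937 + 1548995/2368952) + (763/(-1268) + (1/312)*(-1268)) = (2676937 + 1548995*(1/2368952)) + (763*(-1/1268) - 317/78) = (2676937 + 1548995/2368952) + (-763/1268 - 317/78) = 6341536809019/2368952 - 230735/49452 = 78400282919866967/29287353576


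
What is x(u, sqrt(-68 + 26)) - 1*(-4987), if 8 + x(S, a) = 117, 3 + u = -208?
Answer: 5096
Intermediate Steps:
u = -211 (u = -3 - 208 = -211)
x(S, a) = 109 (x(S, a) = -8 + 117 = 109)
x(u, sqrt(-68 + 26)) - 1*(-4987) = 109 - 1*(-4987) = 109 + 4987 = 5096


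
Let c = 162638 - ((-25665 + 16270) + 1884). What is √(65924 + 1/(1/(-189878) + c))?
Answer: √68810014593375459151754722/32307551821 ≈ 256.76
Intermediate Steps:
c = 170149 (c = 162638 - (-9395 + 1884) = 162638 - 1*(-7511) = 162638 + 7511 = 170149)
√(65924 + 1/(1/(-189878) + c)) = √(65924 + 1/(1/(-189878) + 170149)) = √(65924 + 1/(-1/189878 + 170149)) = √(65924 + 1/(32307551821/189878)) = √(65924 + 189878/32307551821) = √(2129843046437482/32307551821) = √68810014593375459151754722/32307551821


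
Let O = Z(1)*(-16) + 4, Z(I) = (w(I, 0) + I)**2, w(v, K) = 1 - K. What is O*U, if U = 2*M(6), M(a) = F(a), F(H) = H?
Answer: -720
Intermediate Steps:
Z(I) = (1 + I)**2 (Z(I) = ((1 - 1*0) + I)**2 = ((1 + 0) + I)**2 = (1 + I)**2)
M(a) = a
U = 12 (U = 2*6 = 12)
O = -60 (O = (1 + 1)**2*(-16) + 4 = 2**2*(-16) + 4 = 4*(-16) + 4 = -64 + 4 = -60)
O*U = -60*12 = -720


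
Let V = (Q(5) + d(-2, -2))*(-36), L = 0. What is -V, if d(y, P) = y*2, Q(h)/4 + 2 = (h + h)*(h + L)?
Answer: 6768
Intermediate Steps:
Q(h) = -8 + 8*h**2 (Q(h) = -8 + 4*((h + h)*(h + 0)) = -8 + 4*((2*h)*h) = -8 + 4*(2*h**2) = -8 + 8*h**2)
d(y, P) = 2*y
V = -6768 (V = ((-8 + 8*5**2) + 2*(-2))*(-36) = ((-8 + 8*25) - 4)*(-36) = ((-8 + 200) - 4)*(-36) = (192 - 4)*(-36) = 188*(-36) = -6768)
-V = -1*(-6768) = 6768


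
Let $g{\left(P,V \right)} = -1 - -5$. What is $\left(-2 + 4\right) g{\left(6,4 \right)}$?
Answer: $8$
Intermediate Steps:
$g{\left(P,V \right)} = 4$ ($g{\left(P,V \right)} = -1 + 5 = 4$)
$\left(-2 + 4\right) g{\left(6,4 \right)} = \left(-2 + 4\right) 4 = 2 \cdot 4 = 8$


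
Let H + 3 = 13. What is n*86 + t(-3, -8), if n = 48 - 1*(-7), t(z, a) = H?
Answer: 4740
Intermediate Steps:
H = 10 (H = -3 + 13 = 10)
t(z, a) = 10
n = 55 (n = 48 + 7 = 55)
n*86 + t(-3, -8) = 55*86 + 10 = 4730 + 10 = 4740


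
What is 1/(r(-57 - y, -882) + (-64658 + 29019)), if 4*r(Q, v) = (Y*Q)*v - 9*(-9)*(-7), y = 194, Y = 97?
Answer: 4/21330931 ≈ 1.8752e-7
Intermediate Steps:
r(Q, v) = -567/4 + 97*Q*v/4 (r(Q, v) = ((97*Q)*v - 9*(-9)*(-7))/4 = (97*Q*v + 81*(-7))/4 = (97*Q*v - 567)/4 = (-567 + 97*Q*v)/4 = -567/4 + 97*Q*v/4)
1/(r(-57 - y, -882) + (-64658 + 29019)) = 1/((-567/4 + (97/4)*(-57 - 1*194)*(-882)) + (-64658 + 29019)) = 1/((-567/4 + (97/4)*(-57 - 194)*(-882)) - 35639) = 1/((-567/4 + (97/4)*(-251)*(-882)) - 35639) = 1/((-567/4 + 10737027/2) - 35639) = 1/(21473487/4 - 35639) = 1/(21330931/4) = 4/21330931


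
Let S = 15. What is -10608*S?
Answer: -159120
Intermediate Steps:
-10608*S = -10608*15 = -159120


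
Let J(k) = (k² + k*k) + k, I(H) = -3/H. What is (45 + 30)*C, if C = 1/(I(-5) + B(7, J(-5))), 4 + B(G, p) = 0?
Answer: -375/17 ≈ -22.059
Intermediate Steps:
J(k) = k + 2*k² (J(k) = (k² + k²) + k = 2*k² + k = k + 2*k²)
B(G, p) = -4 (B(G, p) = -4 + 0 = -4)
C = -5/17 (C = 1/(-3/(-5) - 4) = 1/(-3*(-⅕) - 4) = 1/(⅗ - 4) = 1/(-17/5) = -5/17 ≈ -0.29412)
(45 + 30)*C = (45 + 30)*(-5/17) = 75*(-5/17) = -375/17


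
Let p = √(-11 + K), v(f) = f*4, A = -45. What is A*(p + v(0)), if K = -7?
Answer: -135*I*√2 ≈ -190.92*I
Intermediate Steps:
v(f) = 4*f
p = 3*I*√2 (p = √(-11 - 7) = √(-18) = 3*I*√2 ≈ 4.2426*I)
A*(p + v(0)) = -45*(3*I*√2 + 4*0) = -45*(3*I*√2 + 0) = -135*I*√2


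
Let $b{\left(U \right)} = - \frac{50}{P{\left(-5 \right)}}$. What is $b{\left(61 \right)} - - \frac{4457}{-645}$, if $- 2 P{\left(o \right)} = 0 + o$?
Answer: $- \frac{17357}{645} \approx -26.91$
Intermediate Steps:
$P{\left(o \right)} = - \frac{o}{2}$ ($P{\left(o \right)} = - \frac{0 + o}{2} = - \frac{o}{2}$)
$b{\left(U \right)} = -20$ ($b{\left(U \right)} = - \frac{50}{\left(- \frac{1}{2}\right) \left(-5\right)} = - \frac{50}{\frac{5}{2}} = \left(-50\right) \frac{2}{5} = -20$)
$b{\left(61 \right)} - - \frac{4457}{-645} = -20 - - \frac{4457}{-645} = -20 - \left(-4457\right) \left(- \frac{1}{645}\right) = -20 - \frac{4457}{645} = - \frac{17357}{645}$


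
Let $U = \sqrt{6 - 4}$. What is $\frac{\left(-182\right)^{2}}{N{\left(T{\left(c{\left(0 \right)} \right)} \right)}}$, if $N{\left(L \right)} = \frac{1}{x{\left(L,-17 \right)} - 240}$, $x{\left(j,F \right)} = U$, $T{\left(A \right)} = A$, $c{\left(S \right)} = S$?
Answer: $-7949760 + 33124 \sqrt{2} \approx -7.9029 \cdot 10^{6}$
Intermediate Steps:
$U = \sqrt{2} \approx 1.4142$
$x{\left(j,F \right)} = \sqrt{2}$
$N{\left(L \right)} = \frac{1}{-240 + \sqrt{2}}$ ($N{\left(L \right)} = \frac{1}{\sqrt{2} - 240} = \frac{1}{-240 + \sqrt{2}}$)
$\frac{\left(-182\right)^{2}}{N{\left(T{\left(c{\left(0 \right)} \right)} \right)}} = \frac{\left(-182\right)^{2}}{- \frac{120}{28799} - \frac{\sqrt{2}}{57598}} = \frac{33124}{- \frac{120}{28799} - \frac{\sqrt{2}}{57598}}$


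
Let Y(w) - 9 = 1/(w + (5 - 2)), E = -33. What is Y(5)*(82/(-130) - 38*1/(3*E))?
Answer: -115997/51480 ≈ -2.2532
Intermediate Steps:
Y(w) = 9 + 1/(3 + w) (Y(w) = 9 + 1/(w + (5 - 2)) = 9 + 1/(w + 3) = 9 + 1/(3 + w))
Y(5)*(82/(-130) - 38*1/(3*E)) = ((28 + 9*5)/(3 + 5))*(82/(-130) - 38/(3*(-33))) = ((28 + 45)/8)*(82*(-1/130) - 38/(-99)) = ((⅛)*73)*(-41/65 - 38*(-1/99)) = 73*(-41/65 + 38/99)/8 = (73/8)*(-1589/6435) = -115997/51480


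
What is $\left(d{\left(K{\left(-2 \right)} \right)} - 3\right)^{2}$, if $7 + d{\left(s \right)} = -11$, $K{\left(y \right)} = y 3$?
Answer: $441$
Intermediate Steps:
$K{\left(y \right)} = 3 y$
$d{\left(s \right)} = -18$ ($d{\left(s \right)} = -7 - 11 = -18$)
$\left(d{\left(K{\left(-2 \right)} \right)} - 3\right)^{2} = \left(-18 - 3\right)^{2} = \left(-21\right)^{2} = 441$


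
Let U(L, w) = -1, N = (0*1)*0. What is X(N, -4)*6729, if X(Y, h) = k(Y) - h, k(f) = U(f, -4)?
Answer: 20187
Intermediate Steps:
N = 0 (N = 0*0 = 0)
k(f) = -1
X(Y, h) = -1 - h
X(N, -4)*6729 = (-1 - 1*(-4))*6729 = (-1 + 4)*6729 = 3*6729 = 20187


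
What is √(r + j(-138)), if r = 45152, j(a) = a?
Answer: √45014 ≈ 212.17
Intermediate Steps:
√(r + j(-138)) = √(45152 - 138) = √45014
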